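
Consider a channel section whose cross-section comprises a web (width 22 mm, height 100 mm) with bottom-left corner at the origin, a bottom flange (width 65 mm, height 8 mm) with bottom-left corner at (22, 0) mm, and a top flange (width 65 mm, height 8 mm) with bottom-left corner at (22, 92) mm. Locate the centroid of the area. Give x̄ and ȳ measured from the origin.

web: A = 22 × 100 = 2200.00, centroid at (11.00, 50.00).
bottom flange: A = 65 × 8 = 520.00, centroid at (54.50, 4.00).
top flange: A = 65 × 8 = 520.00, centroid at (54.50, 96.00).
ΣA = 3240.00 mm²
ΣAx̄ = (2200.00)(11.00) + (520.00)(54.50) + (520.00)(54.50) = 80880.00 mm³
ΣAȳ = (2200.00)(50.00) + (520.00)(4.00) + (520.00)(96.00) = 162000.00 mm³
x̄ = 80880.00 / 3240.00 = 24.96 mm
ȳ = 162000.00 / 3240.00 = 50.00 mm

x̄ = 24.96 mm, ȳ = 50.00 mm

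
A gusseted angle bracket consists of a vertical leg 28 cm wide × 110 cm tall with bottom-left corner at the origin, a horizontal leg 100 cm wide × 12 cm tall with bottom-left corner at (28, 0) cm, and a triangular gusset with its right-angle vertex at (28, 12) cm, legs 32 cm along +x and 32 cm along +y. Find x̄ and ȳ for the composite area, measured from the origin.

Part | A | x̄ᵢ | ȳᵢ | A·x̄ᵢ | A·ȳᵢ
vertical leg | 3080.00 | 14.00 | 55.00 | 43120.00 | 169400.00
horizontal leg | 1200.00 | 78.00 | 6.00 | 93600.00 | 7200.00
gusset | 512.00 | 38.67 | 22.67 | 19797.33 | 11605.33
Σ | 4792.00 |  |  | 156517.33 | 188205.33
x̄ = 156517.33 / 4792.00 = 32.66 cm
ȳ = 188205.33 / 4792.00 = 39.27 cm

x̄ = 32.66 cm, ȳ = 39.27 cm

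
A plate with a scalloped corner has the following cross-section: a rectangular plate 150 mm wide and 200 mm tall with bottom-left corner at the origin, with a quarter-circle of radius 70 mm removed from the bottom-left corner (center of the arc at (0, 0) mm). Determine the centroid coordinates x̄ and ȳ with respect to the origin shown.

plate: A = 150 × 200 = 30000.00, centroid at (75.00, 100.00).
removed quarter-circle: A = −¼π·70² = -3848.45, centroid at (29.71, 29.71).
ΣA = 26151.55 mm², ΣAx̄ = 2135666.67 mm³, ΣAȳ = 2885666.67 mm³.
x̄ = 2135666.67/26151.55 = 81.67 mm; ȳ = 2885666.67/26151.55 = 110.34 mm.

x̄ = 81.67 mm, ȳ = 110.34 mm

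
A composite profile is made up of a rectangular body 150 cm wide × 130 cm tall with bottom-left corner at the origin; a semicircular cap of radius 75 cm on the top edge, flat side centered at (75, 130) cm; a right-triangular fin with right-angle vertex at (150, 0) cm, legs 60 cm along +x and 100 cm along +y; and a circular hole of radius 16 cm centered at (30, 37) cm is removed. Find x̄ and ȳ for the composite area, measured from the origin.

rectangular body: A = 150 × 130 = 19500.00, centroid at (75.00, 65.00).
semicircular top: A = ½π·75² = 8835.73, centroid at (75.00, 161.83).
triangular fin: A = ½·60·100 = 3000.00, centroid at (170.00, 33.33).
hole: A = −π·16² = -804.25, centroid at (30.00, 37.00).
ΣA = 30531.48 cm², ΣAx̄ = 2611052.27 cm³, ΣAȳ = 2767637.65 cm³.
x̄ = 2611052.27/30531.48 = 85.52 cm; ȳ = 2767637.65/30531.48 = 90.65 cm.

x̄ = 85.52 cm, ȳ = 90.65 cm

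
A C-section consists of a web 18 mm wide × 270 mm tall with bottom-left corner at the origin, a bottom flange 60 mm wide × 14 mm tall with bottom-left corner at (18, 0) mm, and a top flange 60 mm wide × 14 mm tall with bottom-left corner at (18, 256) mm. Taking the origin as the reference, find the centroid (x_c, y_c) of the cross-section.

x_c = 19.02 mm, y_c = 135.00 mm

web: A = 18 × 270 = 4860.00, centroid at (9.00, 135.00).
bottom flange: A = 60 × 14 = 840.00, centroid at (48.00, 7.00).
top flange: A = 60 × 14 = 840.00, centroid at (48.00, 263.00).
ΣA = 6540.00 mm², ΣAx_c = 124380.00 mm³, ΣAy_c = 882900.00 mm³.
x_c = 124380.00/6540.00 = 19.02 mm; y_c = 882900.00/6540.00 = 135.00 mm.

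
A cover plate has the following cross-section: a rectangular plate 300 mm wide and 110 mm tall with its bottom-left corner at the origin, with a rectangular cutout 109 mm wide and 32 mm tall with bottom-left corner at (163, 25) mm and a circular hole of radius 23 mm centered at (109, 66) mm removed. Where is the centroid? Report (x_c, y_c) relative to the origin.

plate: A = 300 × 110 = 33000.00, centroid at (150.00, 55.00).
hole 1: A = −(109 × 32) = -3488.00, centroid at (217.50, 41.00).
hole 2: A = −π·23² = -1661.90, centroid at (109.00, 66.00).
ΣA = 27850.10 mm²
ΣAx_c = (33000.00)(150.00) + (-3488.00)(217.50) + (-1661.90)(109.00) = 4010212.63 mm³
ΣAy_c = (33000.00)(55.00) + (-3488.00)(41.00) + (-1661.90)(66.00) = 1562306.43 mm³
x_c = 4010212.63 / 27850.10 = 143.99 mm
y_c = 1562306.43 / 27850.10 = 56.10 mm

x_c = 143.99 mm, y_c = 56.10 mm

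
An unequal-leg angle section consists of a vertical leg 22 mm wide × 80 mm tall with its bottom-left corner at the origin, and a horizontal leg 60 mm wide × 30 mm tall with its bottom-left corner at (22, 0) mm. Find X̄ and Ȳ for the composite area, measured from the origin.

X̄ = 31.73 mm, Ȳ = 27.36 mm

Part | A | x̄ᵢ | ȳᵢ | A·x̄ᵢ | A·ȳᵢ
vertical leg | 1760.00 | 11.00 | 40.00 | 19360.00 | 70400.00
horizontal leg | 1800.00 | 52.00 | 15.00 | 93600.00 | 27000.00
Σ | 3560.00 |  |  | 112960.00 | 97400.00
X̄ = 112960.00 / 3560.00 = 31.73 mm
Ȳ = 97400.00 / 3560.00 = 27.36 mm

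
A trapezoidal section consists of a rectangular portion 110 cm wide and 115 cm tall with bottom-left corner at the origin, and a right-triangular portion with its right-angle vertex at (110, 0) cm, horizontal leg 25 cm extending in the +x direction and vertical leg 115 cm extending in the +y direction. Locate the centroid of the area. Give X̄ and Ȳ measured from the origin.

X̄ = 61.46 cm, Ȳ = 55.54 cm

rectangular portion: A = 110 × 115 = 12650.00, centroid at (55.00, 57.50).
triangular portion: A = ½·25·115 = 1437.50, centroid at (118.33, 38.33).
ΣA = 14087.50 cm², ΣAX̄ = 865854.17 cm³, ΣAȲ = 782479.17 cm³.
X̄ = 865854.17/14087.50 = 61.46 cm; Ȳ = 782479.17/14087.50 = 55.54 cm.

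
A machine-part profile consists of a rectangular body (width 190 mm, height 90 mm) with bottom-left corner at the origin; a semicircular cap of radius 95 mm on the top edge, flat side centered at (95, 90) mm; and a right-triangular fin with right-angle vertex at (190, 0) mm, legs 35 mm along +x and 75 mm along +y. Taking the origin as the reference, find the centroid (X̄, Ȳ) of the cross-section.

X̄ = 99.30 mm, Ȳ = 81.31 mm

rectangular body: A = 190 × 90 = 17100.00, centroid at (95.00, 45.00).
semicircular top: A = ½π·95² = 14176.44, centroid at (95.00, 130.32).
triangular fin: A = ½·35·75 = 1312.50, centroid at (201.67, 25.00).
ΣA = 32588.94 mm², ΣAX̄ = 3235949.00 mm³, ΣAȲ = 2649775.15 mm³.
X̄ = 3235949.00/32588.94 = 99.30 mm; Ȳ = 2649775.15/32588.94 = 81.31 mm.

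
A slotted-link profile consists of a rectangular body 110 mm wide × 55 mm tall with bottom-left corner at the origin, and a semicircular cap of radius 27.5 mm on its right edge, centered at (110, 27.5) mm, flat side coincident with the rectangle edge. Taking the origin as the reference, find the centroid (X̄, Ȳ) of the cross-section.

X̄ = 65.94 mm, Ȳ = 27.50 mm

Part | A | x̄ᵢ | ȳᵢ | A·x̄ᵢ | A·ȳᵢ
rectangular body | 6050.00 | 55.00 | 27.50 | 332750.00 | 166375.00
semicircular end | 1187.91 | 121.67 | 27.50 | 144535.20 | 32667.65
Σ | 7237.91 |  |  | 477285.20 | 199042.65
X̄ = 477285.20 / 7237.91 = 65.94 mm
Ȳ = 199042.65 / 7237.91 = 27.50 mm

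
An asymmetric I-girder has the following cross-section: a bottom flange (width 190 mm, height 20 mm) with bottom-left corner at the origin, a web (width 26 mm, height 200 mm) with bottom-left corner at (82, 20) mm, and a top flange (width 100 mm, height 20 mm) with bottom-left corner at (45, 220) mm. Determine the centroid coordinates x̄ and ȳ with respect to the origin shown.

x̄ = 95.00 mm, ȳ = 102.00 mm

bottom flange: A = 190 × 20 = 3800.00, centroid at (95.00, 10.00).
web: A = 26 × 200 = 5200.00, centroid at (95.00, 120.00).
top flange: A = 100 × 20 = 2000.00, centroid at (95.00, 230.00).
ΣA = 11000.00 mm²
ΣAx̄ = (3800.00)(95.00) + (5200.00)(95.00) + (2000.00)(95.00) = 1045000.00 mm³
ΣAȳ = (3800.00)(10.00) + (5200.00)(120.00) + (2000.00)(230.00) = 1122000.00 mm³
x̄ = 1045000.00 / 11000.00 = 95.00 mm
ȳ = 1122000.00 / 11000.00 = 102.00 mm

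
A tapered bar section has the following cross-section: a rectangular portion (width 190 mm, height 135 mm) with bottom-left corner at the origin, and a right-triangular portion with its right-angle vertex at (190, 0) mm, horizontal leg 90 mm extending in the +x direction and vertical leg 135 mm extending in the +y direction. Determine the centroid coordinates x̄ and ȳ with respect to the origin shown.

rectangular portion: A = 190 × 135 = 25650.00, centroid at (95.00, 67.50).
triangular portion: A = ½·90·135 = 6075.00, centroid at (220.00, 45.00).
ΣA = 31725.00 mm²
ΣAx̄ = (25650.00)(95.00) + (6075.00)(220.00) = 3773250.00 mm³
ΣAȳ = (25650.00)(67.50) + (6075.00)(45.00) = 2004750.00 mm³
x̄ = 3773250.00 / 31725.00 = 118.94 mm
ȳ = 2004750.00 / 31725.00 = 63.19 mm

x̄ = 118.94 mm, ȳ = 63.19 mm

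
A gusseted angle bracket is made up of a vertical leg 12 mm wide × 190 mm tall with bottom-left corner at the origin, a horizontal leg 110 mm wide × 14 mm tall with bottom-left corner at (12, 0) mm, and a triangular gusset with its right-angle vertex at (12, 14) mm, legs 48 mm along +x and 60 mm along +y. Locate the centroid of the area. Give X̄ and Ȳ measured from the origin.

Part | A | x̄ᵢ | ȳᵢ | A·x̄ᵢ | A·ȳᵢ
vertical leg | 2280.00 | 6.00 | 95.00 | 13680.00 | 216600.00
horizontal leg | 1540.00 | 67.00 | 7.00 | 103180.00 | 10780.00
gusset | 1440.00 | 28.00 | 34.00 | 40320.00 | 48960.00
Σ | 5260.00 |  |  | 157180.00 | 276340.00
X̄ = 157180.00 / 5260.00 = 29.88 mm
Ȳ = 276340.00 / 5260.00 = 52.54 mm

X̄ = 29.88 mm, Ȳ = 52.54 mm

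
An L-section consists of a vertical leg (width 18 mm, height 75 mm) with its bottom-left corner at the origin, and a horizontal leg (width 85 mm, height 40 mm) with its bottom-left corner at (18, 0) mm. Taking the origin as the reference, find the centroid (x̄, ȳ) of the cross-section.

Part | A | x̄ᵢ | ȳᵢ | A·x̄ᵢ | A·ȳᵢ
vertical leg | 1350.00 | 9.00 | 37.50 | 12150.00 | 50625.00
horizontal leg | 3400.00 | 60.50 | 20.00 | 205700.00 | 68000.00
Σ | 4750.00 |  |  | 217850.00 | 118625.00
x̄ = 217850.00 / 4750.00 = 45.86 mm
ȳ = 118625.00 / 4750.00 = 24.97 mm

x̄ = 45.86 mm, ȳ = 24.97 mm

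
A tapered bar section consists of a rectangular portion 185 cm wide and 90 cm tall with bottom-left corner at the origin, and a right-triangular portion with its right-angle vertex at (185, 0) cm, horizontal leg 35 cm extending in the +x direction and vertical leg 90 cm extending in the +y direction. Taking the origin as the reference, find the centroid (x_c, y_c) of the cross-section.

x_c = 101.50 cm, y_c = 43.70 cm

rectangular portion: A = 185 × 90 = 16650.00, centroid at (92.50, 45.00).
triangular portion: A = ½·35·90 = 1575.00, centroid at (196.67, 30.00).
ΣA = 18225.00 cm²
ΣAx_c = (16650.00)(92.50) + (1575.00)(196.67) = 1849875.00 cm³
ΣAy_c = (16650.00)(45.00) + (1575.00)(30.00) = 796500.00 cm³
x_c = 1849875.00 / 18225.00 = 101.50 cm
y_c = 796500.00 / 18225.00 = 43.70 cm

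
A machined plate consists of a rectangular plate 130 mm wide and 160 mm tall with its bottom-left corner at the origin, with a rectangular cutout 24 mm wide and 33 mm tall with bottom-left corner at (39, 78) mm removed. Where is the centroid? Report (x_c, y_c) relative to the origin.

x_c = 65.55 mm, y_c = 79.43 mm

Part | A | x̄ᵢ | ȳᵢ | A·x̄ᵢ | A·ȳᵢ
plate | 20800.00 | 65.00 | 80.00 | 1352000.00 | 1664000.00
hole | -792.00 | 51.00 | 94.50 | -40392.00 | -74844.00
Σ | 20008.00 |  |  | 1311608.00 | 1589156.00
x_c = 1311608.00 / 20008.00 = 65.55 mm
y_c = 1589156.00 / 20008.00 = 79.43 mm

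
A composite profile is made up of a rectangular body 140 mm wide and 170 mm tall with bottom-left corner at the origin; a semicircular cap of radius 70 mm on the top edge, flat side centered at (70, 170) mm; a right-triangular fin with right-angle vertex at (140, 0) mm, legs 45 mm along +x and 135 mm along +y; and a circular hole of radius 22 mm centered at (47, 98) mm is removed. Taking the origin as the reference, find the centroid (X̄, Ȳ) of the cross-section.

X̄ = 78.88 mm, Ȳ = 107.46 mm

rectangular body: A = 140 × 170 = 23800.00, centroid at (70.00, 85.00).
semicircular top: A = ½π·70² = 7696.90, centroid at (70.00, 199.71).
triangular fin: A = ½·45·135 = 3037.50, centroid at (155.00, 45.00).
hole: A = −π·22² = -1520.53, centroid at (47.00, 98.00).
ΣA = 33013.87 mm²
ΣAX̄ = (23800.00)(70.00) + (7696.90)(70.00) + (3037.50)(155.00) + (-1520.53)(47.00) = 2604130.69 mm³
ΣAȲ = (23800.00)(85.00) + (7696.90)(199.71) + (3037.50)(45.00) + (-1520.53)(98.00) = 3547815.48 mm³
X̄ = 2604130.69 / 33013.87 = 78.88 mm
Ȳ = 3547815.48 / 33013.87 = 107.46 mm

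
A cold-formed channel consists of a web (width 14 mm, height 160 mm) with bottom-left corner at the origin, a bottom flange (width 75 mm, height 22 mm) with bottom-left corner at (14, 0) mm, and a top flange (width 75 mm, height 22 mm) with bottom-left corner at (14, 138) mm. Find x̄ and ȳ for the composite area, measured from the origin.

x̄ = 33.51 mm, ȳ = 80.00 mm

Part | A | x̄ᵢ | ȳᵢ | A·x̄ᵢ | A·ȳᵢ
web | 2240.00 | 7.00 | 80.00 | 15680.00 | 179200.00
bottom flange | 1650.00 | 51.50 | 11.00 | 84975.00 | 18150.00
top flange | 1650.00 | 51.50 | 149.00 | 84975.00 | 245850.00
Σ | 5540.00 |  |  | 185630.00 | 443200.00
x̄ = 185630.00 / 5540.00 = 33.51 mm
ȳ = 443200.00 / 5540.00 = 80.00 mm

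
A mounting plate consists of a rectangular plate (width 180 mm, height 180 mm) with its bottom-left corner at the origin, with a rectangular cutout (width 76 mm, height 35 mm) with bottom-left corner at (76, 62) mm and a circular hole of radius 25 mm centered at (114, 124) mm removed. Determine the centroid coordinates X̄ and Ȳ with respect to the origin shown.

Part | A | x̄ᵢ | ȳᵢ | A·x̄ᵢ | A·ȳᵢ
plate | 32400.00 | 90.00 | 90.00 | 2916000.00 | 2916000.00
hole 1 | -2660.00 | 114.00 | 79.50 | -303240.00 | -211470.00
hole 2 | -1963.50 | 114.00 | 124.00 | -223838.48 | -243473.43
Σ | 27776.50 |  |  | 2388921.52 | 2461056.57
X̄ = 2388921.52 / 27776.50 = 86.01 mm
Ȳ = 2461056.57 / 27776.50 = 88.60 mm

X̄ = 86.01 mm, Ȳ = 88.60 mm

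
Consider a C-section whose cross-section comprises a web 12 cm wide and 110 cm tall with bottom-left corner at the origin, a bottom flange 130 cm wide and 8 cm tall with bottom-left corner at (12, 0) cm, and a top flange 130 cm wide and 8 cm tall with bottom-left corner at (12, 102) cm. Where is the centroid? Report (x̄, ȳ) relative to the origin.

web: A = 12 × 110 = 1320.00, centroid at (6.00, 55.00).
bottom flange: A = 130 × 8 = 1040.00, centroid at (77.00, 4.00).
top flange: A = 130 × 8 = 1040.00, centroid at (77.00, 106.00).
ΣA = 3400.00 cm²
ΣAx̄ = (1320.00)(6.00) + (1040.00)(77.00) + (1040.00)(77.00) = 168080.00 cm³
ΣAȳ = (1320.00)(55.00) + (1040.00)(4.00) + (1040.00)(106.00) = 187000.00 cm³
x̄ = 168080.00 / 3400.00 = 49.44 cm
ȳ = 187000.00 / 3400.00 = 55.00 cm

x̄ = 49.44 cm, ȳ = 55.00 cm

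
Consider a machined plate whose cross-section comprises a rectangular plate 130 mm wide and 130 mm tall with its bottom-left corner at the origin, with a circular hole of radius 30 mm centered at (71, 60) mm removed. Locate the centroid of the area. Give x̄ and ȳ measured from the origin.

plate: A = 130 × 130 = 16900.00, centroid at (65.00, 65.00).
hole: A = −π·30² = -2827.43, centroid at (71.00, 60.00).
ΣA = 14072.57 mm²
ΣAx̄ = (16900.00)(65.00) + (-2827.43)(71.00) = 897752.23 mm³
ΣAȳ = (16900.00)(65.00) + (-2827.43)(60.00) = 928854.00 mm³
x̄ = 897752.23 / 14072.57 = 63.79 mm
ȳ = 928854.00 / 14072.57 = 66.00 mm

x̄ = 63.79 mm, ȳ = 66.00 mm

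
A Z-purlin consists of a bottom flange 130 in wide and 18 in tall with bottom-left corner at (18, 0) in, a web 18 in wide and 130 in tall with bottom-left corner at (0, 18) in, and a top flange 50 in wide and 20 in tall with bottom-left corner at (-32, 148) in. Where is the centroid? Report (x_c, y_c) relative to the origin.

bottom flange: A = 130 × 18 = 2340.00, centroid at (83.00, 9.00).
web: A = 18 × 130 = 2340.00, centroid at (9.00, 83.00).
top flange: A = 50 × 20 = 1000.00, centroid at (-7.00, 158.00).
ΣA = 5680.00 in², ΣAx_c = 208280.00 in³, ΣAy_c = 373280.00 in³.
x_c = 208280.00/5680.00 = 36.67 in; y_c = 373280.00/5680.00 = 65.72 in.

x_c = 36.67 in, y_c = 65.72 in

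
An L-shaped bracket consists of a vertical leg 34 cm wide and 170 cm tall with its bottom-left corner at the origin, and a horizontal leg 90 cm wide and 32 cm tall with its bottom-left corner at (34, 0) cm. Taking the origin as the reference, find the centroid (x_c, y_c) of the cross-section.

vertical leg: A = 34 × 170 = 5780.00, centroid at (17.00, 85.00).
horizontal leg: A = 90 × 32 = 2880.00, centroid at (79.00, 16.00).
ΣA = 8660.00 cm²
ΣAx_c = (5780.00)(17.00) + (2880.00)(79.00) = 325780.00 cm³
ΣAy_c = (5780.00)(85.00) + (2880.00)(16.00) = 537380.00 cm³
x_c = 325780.00 / 8660.00 = 37.62 cm
y_c = 537380.00 / 8660.00 = 62.05 cm

x_c = 37.62 cm, y_c = 62.05 cm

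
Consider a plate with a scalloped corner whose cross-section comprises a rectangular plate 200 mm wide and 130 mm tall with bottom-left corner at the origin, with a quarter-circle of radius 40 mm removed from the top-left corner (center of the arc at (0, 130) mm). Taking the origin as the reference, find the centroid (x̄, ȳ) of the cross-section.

plate: A = 200 × 130 = 26000.00, centroid at (100.00, 65.00).
removed quarter-circle: A = −¼π·40² = -1256.64, centroid at (16.98, 113.02).
ΣA = 24743.36 mm², ΣAx̄ = 2578666.67 mm³, ΣAȳ = 1547970.52 mm³.
x̄ = 2578666.67/24743.36 = 104.22 mm; ȳ = 1547970.52/24743.36 = 62.56 mm.

x̄ = 104.22 mm, ȳ = 62.56 mm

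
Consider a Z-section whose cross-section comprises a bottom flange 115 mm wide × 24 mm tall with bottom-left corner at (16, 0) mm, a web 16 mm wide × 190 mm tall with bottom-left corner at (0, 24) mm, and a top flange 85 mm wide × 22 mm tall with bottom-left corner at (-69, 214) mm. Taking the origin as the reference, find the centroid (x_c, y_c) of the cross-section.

bottom flange: A = 115 × 24 = 2760.00, centroid at (73.50, 12.00).
web: A = 16 × 190 = 3040.00, centroid at (8.00, 119.00).
top flange: A = 85 × 22 = 1870.00, centroid at (-26.50, 225.00).
ΣA = 7670.00 mm², ΣAx_c = 177625.00 mm³, ΣAy_c = 815630.00 mm³.
x_c = 177625.00/7670.00 = 23.16 mm; y_c = 815630.00/7670.00 = 106.34 mm.

x_c = 23.16 mm, y_c = 106.34 mm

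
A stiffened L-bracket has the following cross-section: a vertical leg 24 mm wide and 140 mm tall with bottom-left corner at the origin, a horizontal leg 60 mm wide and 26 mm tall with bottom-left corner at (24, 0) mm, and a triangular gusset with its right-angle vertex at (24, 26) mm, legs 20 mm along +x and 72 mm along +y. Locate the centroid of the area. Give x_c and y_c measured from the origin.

x_c = 26.00 mm, y_c = 51.68 mm

vertical leg: A = 24 × 140 = 3360.00, centroid at (12.00, 70.00).
horizontal leg: A = 60 × 26 = 1560.00, centroid at (54.00, 13.00).
gusset: A = ½·20·72 = 720.00, centroid at (30.67, 50.00).
ΣA = 5640.00 mm²
ΣAx_c = (3360.00)(12.00) + (1560.00)(54.00) + (720.00)(30.67) = 146640.00 mm³
ΣAy_c = (3360.00)(70.00) + (1560.00)(13.00) + (720.00)(50.00) = 291480.00 mm³
x_c = 146640.00 / 5640.00 = 26.00 mm
y_c = 291480.00 / 5640.00 = 51.68 mm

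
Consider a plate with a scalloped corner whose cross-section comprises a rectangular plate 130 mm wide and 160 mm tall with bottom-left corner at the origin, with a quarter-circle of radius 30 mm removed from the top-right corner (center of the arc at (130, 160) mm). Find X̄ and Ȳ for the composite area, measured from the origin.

plate: A = 130 × 160 = 20800.00, centroid at (65.00, 80.00).
removed quarter-circle: A = −¼π·30² = -706.86, centroid at (117.27, 147.27).
ΣA = 20093.14 mm²
ΣAX̄ = (20800.00)(65.00) + (-706.86)(117.27) = 1269108.41 mm³
ΣAȲ = (20800.00)(80.00) + (-706.86)(147.27) = 1559902.66 mm³
X̄ = 1269108.41 / 20093.14 = 63.16 mm
Ȳ = 1559902.66 / 20093.14 = 77.63 mm

X̄ = 63.16 mm, Ȳ = 77.63 mm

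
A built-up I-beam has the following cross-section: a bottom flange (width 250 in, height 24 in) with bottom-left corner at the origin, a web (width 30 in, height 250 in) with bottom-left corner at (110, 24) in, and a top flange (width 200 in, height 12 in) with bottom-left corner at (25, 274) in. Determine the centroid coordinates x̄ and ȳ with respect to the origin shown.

x̄ = 125.00 in, ȳ = 117.08 in

bottom flange: A = 250 × 24 = 6000.00, centroid at (125.00, 12.00).
web: A = 30 × 250 = 7500.00, centroid at (125.00, 149.00).
top flange: A = 200 × 12 = 2400.00, centroid at (125.00, 280.00).
ΣA = 15900.00 in², ΣAx̄ = 1987500.00 in³, ΣAȳ = 1861500.00 in³.
x̄ = 1987500.00/15900.00 = 125.00 in; ȳ = 1861500.00/15900.00 = 117.08 in.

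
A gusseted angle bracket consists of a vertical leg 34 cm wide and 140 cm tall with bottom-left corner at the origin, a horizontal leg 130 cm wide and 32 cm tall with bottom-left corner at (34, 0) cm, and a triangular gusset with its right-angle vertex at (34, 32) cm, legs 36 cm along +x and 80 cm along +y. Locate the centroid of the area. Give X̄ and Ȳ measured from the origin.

Part | A | x̄ᵢ | ȳᵢ | A·x̄ᵢ | A·ȳᵢ
vertical leg | 4760.00 | 17.00 | 70.00 | 80920.00 | 333200.00
horizontal leg | 4160.00 | 99.00 | 16.00 | 411840.00 | 66560.00
gusset | 1440.00 | 46.00 | 58.67 | 66240.00 | 84480.00
Σ | 10360.00 |  |  | 559000.00 | 484240.00
X̄ = 559000.00 / 10360.00 = 53.96 cm
Ȳ = 484240.00 / 10360.00 = 46.74 cm

X̄ = 53.96 cm, Ȳ = 46.74 cm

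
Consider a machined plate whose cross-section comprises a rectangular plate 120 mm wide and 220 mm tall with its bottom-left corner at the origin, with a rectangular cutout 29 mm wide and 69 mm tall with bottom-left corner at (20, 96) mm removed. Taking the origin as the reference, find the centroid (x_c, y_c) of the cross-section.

Part | A | x̄ᵢ | ȳᵢ | A·x̄ᵢ | A·ȳᵢ
plate | 26400.00 | 60.00 | 110.00 | 1584000.00 | 2904000.00
hole | -2001.00 | 34.50 | 130.50 | -69034.50 | -261130.50
Σ | 24399.00 |  |  | 1514965.50 | 2642869.50
x_c = 1514965.50 / 24399.00 = 62.09 mm
y_c = 2642869.50 / 24399.00 = 108.32 mm

x_c = 62.09 mm, y_c = 108.32 mm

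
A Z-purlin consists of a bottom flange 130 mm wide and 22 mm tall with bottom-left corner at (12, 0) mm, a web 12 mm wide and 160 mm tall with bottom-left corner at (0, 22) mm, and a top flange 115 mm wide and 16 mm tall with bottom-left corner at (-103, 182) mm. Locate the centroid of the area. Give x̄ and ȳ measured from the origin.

bottom flange: A = 130 × 22 = 2860.00, centroid at (77.00, 11.00).
web: A = 12 × 160 = 1920.00, centroid at (6.00, 102.00).
top flange: A = 115 × 16 = 1840.00, centroid at (-45.50, 190.00).
ΣA = 6620.00 mm²
ΣAx̄ = (2860.00)(77.00) + (1920.00)(6.00) + (1840.00)(-45.50) = 148020.00 mm³
ΣAȳ = (2860.00)(11.00) + (1920.00)(102.00) + (1840.00)(190.00) = 576900.00 mm³
x̄ = 148020.00 / 6620.00 = 22.36 mm
ȳ = 576900.00 / 6620.00 = 87.15 mm

x̄ = 22.36 mm, ȳ = 87.15 mm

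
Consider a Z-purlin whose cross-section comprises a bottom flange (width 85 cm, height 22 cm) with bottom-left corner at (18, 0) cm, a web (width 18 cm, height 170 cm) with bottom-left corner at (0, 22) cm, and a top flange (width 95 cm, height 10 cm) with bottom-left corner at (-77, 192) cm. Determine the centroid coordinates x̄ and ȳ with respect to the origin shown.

x̄ = 19.16 cm, ȳ = 91.01 cm

bottom flange: A = 85 × 22 = 1870.00, centroid at (60.50, 11.00).
web: A = 18 × 170 = 3060.00, centroid at (9.00, 107.00).
top flange: A = 95 × 10 = 950.00, centroid at (-29.50, 197.00).
ΣA = 5880.00 cm², ΣAx̄ = 112650.00 cm³, ΣAȳ = 535140.00 cm³.
x̄ = 112650.00/5880.00 = 19.16 cm; ȳ = 535140.00/5880.00 = 91.01 cm.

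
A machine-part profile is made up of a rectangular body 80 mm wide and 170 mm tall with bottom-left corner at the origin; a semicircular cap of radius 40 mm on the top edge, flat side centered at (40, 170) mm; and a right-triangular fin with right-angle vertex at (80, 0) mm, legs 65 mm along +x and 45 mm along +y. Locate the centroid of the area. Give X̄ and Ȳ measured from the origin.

rectangular body: A = 80 × 170 = 13600.00, centroid at (40.00, 85.00).
semicircular top: A = ½π·40² = 2513.27, centroid at (40.00, 186.98).
triangular fin: A = ½·65·45 = 1462.50, centroid at (101.67, 15.00).
ΣA = 17575.77 mm²
ΣAX̄ = (13600.00)(40.00) + (2513.27)(40.00) + (1462.50)(101.67) = 793218.46 mm³
ΣAȲ = (13600.00)(85.00) + (2513.27)(186.98) + (1462.50)(15.00) = 1647860.77 mm³
X̄ = 793218.46 / 17575.77 = 45.13 mm
Ȳ = 1647860.77 / 17575.77 = 93.76 mm

X̄ = 45.13 mm, Ȳ = 93.76 mm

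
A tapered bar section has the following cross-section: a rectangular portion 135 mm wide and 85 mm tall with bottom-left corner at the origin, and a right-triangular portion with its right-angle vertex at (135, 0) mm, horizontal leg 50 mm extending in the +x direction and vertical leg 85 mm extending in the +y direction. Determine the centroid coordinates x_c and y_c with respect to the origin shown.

rectangular portion: A = 135 × 85 = 11475.00, centroid at (67.50, 42.50).
triangular portion: A = ½·50·85 = 2125.00, centroid at (151.67, 28.33).
ΣA = 13600.00 mm², ΣAx_c = 1096854.17 mm³, ΣAy_c = 547895.83 mm³.
x_c = 1096854.17/13600.00 = 80.65 mm; y_c = 547895.83/13600.00 = 40.29 mm.

x_c = 80.65 mm, y_c = 40.29 mm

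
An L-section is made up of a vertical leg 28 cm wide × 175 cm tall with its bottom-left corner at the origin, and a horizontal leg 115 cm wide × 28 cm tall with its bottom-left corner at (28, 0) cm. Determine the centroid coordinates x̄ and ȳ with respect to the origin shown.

vertical leg: A = 28 × 175 = 4900.00, centroid at (14.00, 87.50).
horizontal leg: A = 115 × 28 = 3220.00, centroid at (85.50, 14.00).
ΣA = 8120.00 cm², ΣAx̄ = 343910.00 cm³, ΣAȳ = 473830.00 cm³.
x̄ = 343910.00/8120.00 = 42.35 cm; ȳ = 473830.00/8120.00 = 58.35 cm.

x̄ = 42.35 cm, ȳ = 58.35 cm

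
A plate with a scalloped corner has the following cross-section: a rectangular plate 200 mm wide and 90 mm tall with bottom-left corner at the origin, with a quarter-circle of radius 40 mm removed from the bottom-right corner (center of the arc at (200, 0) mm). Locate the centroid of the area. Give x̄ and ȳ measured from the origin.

plate: A = 200 × 90 = 18000.00, centroid at (100.00, 45.00).
removed quarter-circle: A = −¼π·40² = -1256.64, centroid at (183.02, 16.98).
ΣA = 16743.36 mm², ΣAx̄ = 1570005.92 mm³, ΣAȳ = 788666.67 mm³.
x̄ = 1570005.92/16743.36 = 93.77 mm; ȳ = 788666.67/16743.36 = 47.10 mm.

x̄ = 93.77 mm, ȳ = 47.10 mm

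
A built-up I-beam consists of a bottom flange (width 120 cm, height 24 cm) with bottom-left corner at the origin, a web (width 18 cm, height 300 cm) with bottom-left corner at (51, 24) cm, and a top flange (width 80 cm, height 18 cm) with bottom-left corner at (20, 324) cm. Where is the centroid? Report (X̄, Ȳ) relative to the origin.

X̄ = 60.00 cm, Ȳ = 149.56 cm

bottom flange: A = 120 × 24 = 2880.00, centroid at (60.00, 12.00).
web: A = 18 × 300 = 5400.00, centroid at (60.00, 174.00).
top flange: A = 80 × 18 = 1440.00, centroid at (60.00, 333.00).
ΣA = 9720.00 cm²
ΣAX̄ = (2880.00)(60.00) + (5400.00)(60.00) + (1440.00)(60.00) = 583200.00 cm³
ΣAȲ = (2880.00)(12.00) + (5400.00)(174.00) + (1440.00)(333.00) = 1453680.00 cm³
X̄ = 583200.00 / 9720.00 = 60.00 cm
Ȳ = 1453680.00 / 9720.00 = 149.56 cm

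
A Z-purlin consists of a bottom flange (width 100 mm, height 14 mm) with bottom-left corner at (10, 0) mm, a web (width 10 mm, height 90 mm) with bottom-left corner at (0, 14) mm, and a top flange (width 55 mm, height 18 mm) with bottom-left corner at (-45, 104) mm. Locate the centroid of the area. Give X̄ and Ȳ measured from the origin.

X̄ = 21.63 mm, Ȳ = 53.12 mm

bottom flange: A = 100 × 14 = 1400.00, centroid at (60.00, 7.00).
web: A = 10 × 90 = 900.00, centroid at (5.00, 59.00).
top flange: A = 55 × 18 = 990.00, centroid at (-17.50, 113.00).
ΣA = 3290.00 mm²
ΣAX̄ = (1400.00)(60.00) + (900.00)(5.00) + (990.00)(-17.50) = 71175.00 mm³
ΣAȲ = (1400.00)(7.00) + (900.00)(59.00) + (990.00)(113.00) = 174770.00 mm³
X̄ = 71175.00 / 3290.00 = 21.63 mm
Ȳ = 174770.00 / 3290.00 = 53.12 mm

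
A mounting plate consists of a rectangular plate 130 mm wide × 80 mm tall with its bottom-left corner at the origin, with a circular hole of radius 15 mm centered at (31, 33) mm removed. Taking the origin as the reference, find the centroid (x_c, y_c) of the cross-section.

Part | A | x̄ᵢ | ȳᵢ | A·x̄ᵢ | A·ȳᵢ
plate | 10400.00 | 65.00 | 40.00 | 676000.00 | 416000.00
hole | -706.86 | 31.00 | 33.00 | -21912.61 | -23326.33
Σ | 9693.14 |  |  | 654087.39 | 392673.67
x_c = 654087.39 / 9693.14 = 67.48 mm
y_c = 392673.67 / 9693.14 = 40.51 mm

x_c = 67.48 mm, y_c = 40.51 mm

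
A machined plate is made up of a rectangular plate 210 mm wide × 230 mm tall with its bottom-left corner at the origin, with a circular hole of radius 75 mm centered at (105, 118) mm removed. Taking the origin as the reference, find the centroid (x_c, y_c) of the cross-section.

plate: A = 210 × 230 = 48300.00, centroid at (105.00, 115.00).
hole: A = −π·75² = -17671.46, centroid at (105.00, 118.00).
ΣA = 30628.54 mm², ΣAx_c = 3215996.84 mm³, ΣAy_c = 3469267.88 mm³.
x_c = 3215996.84/30628.54 = 105.00 mm; y_c = 3469267.88/30628.54 = 113.27 mm.

x_c = 105.00 mm, y_c = 113.27 mm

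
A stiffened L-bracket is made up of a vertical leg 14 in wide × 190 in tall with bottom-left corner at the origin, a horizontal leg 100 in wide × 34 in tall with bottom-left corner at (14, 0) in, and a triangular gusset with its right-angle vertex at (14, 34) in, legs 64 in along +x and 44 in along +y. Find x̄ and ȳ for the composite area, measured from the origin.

x̄ = 38.29 in, ȳ = 50.75 in

vertical leg: A = 14 × 190 = 2660.00, centroid at (7.00, 95.00).
horizontal leg: A = 100 × 34 = 3400.00, centroid at (64.00, 17.00).
gusset: A = ½·64·44 = 1408.00, centroid at (35.33, 48.67).
ΣA = 7468.00 in², ΣAx̄ = 285969.33 in³, ΣAȳ = 379022.67 in³.
x̄ = 285969.33/7468.00 = 38.29 in; ȳ = 379022.67/7468.00 = 50.75 in.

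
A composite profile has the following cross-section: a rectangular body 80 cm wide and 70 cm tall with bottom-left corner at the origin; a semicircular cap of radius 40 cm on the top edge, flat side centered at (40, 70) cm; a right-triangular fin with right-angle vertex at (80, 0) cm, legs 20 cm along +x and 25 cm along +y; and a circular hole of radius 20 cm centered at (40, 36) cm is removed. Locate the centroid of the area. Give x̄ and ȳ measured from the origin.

rectangular body: A = 80 × 70 = 5600.00, centroid at (40.00, 35.00).
semicircular top: A = ½π·40² = 2513.27, centroid at (40.00, 86.98).
triangular fin: A = ½·20·25 = 250.00, centroid at (86.67, 8.33).
hole: A = −π·20² = -1256.64, centroid at (40.00, 36.00).
ΣA = 7106.64 cm², ΣAx̄ = 295932.15 cm³, ΣAȳ = 371440.25 cm³.
x̄ = 295932.15/7106.64 = 41.64 cm; ȳ = 371440.25/7106.64 = 52.27 cm.

x̄ = 41.64 cm, ȳ = 52.27 cm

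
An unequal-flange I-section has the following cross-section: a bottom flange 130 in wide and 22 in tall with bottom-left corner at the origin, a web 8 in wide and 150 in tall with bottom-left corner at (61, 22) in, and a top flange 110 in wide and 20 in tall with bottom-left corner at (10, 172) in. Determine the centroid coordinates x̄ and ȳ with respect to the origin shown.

bottom flange: A = 130 × 22 = 2860.00, centroid at (65.00, 11.00).
web: A = 8 × 150 = 1200.00, centroid at (65.00, 97.00).
top flange: A = 110 × 20 = 2200.00, centroid at (65.00, 182.00).
ΣA = 6260.00 in²
ΣAx̄ = (2860.00)(65.00) + (1200.00)(65.00) + (2200.00)(65.00) = 406900.00 in³
ΣAȳ = (2860.00)(11.00) + (1200.00)(97.00) + (2200.00)(182.00) = 548260.00 in³
x̄ = 406900.00 / 6260.00 = 65.00 in
ȳ = 548260.00 / 6260.00 = 87.58 in

x̄ = 65.00 in, ȳ = 87.58 in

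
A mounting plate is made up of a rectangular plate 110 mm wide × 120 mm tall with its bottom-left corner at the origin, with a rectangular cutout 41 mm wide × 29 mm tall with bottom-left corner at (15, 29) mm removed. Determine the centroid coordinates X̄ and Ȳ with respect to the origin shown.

plate: A = 110 × 120 = 13200.00, centroid at (55.00, 60.00).
hole: A = −(41 × 29) = -1189.00, centroid at (35.50, 43.50).
ΣA = 12011.00 mm², ΣAX̄ = 683790.50 mm³, ΣAȲ = 740278.50 mm³.
X̄ = 683790.50/12011.00 = 56.93 mm; Ȳ = 740278.50/12011.00 = 61.63 mm.

X̄ = 56.93 mm, Ȳ = 61.63 mm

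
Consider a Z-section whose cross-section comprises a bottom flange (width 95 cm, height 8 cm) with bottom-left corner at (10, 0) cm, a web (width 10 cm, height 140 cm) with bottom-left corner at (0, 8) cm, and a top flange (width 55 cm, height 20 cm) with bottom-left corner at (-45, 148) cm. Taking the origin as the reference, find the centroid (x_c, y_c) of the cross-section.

bottom flange: A = 95 × 8 = 760.00, centroid at (57.50, 4.00).
web: A = 10 × 140 = 1400.00, centroid at (5.00, 78.00).
top flange: A = 55 × 20 = 1100.00, centroid at (-17.50, 158.00).
ΣA = 3260.00 cm²
ΣAx_c = (760.00)(57.50) + (1400.00)(5.00) + (1100.00)(-17.50) = 31450.00 cm³
ΣAy_c = (760.00)(4.00) + (1400.00)(78.00) + (1100.00)(158.00) = 286040.00 cm³
x_c = 31450.00 / 3260.00 = 9.65 cm
y_c = 286040.00 / 3260.00 = 87.74 cm

x_c = 9.65 cm, y_c = 87.74 cm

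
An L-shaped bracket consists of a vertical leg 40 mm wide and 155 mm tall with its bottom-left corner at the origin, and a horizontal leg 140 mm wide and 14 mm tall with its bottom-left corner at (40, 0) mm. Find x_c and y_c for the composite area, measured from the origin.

x_c = 41.62 mm, y_c = 60.57 mm

Part | A | x̄ᵢ | ȳᵢ | A·x̄ᵢ | A·ȳᵢ
vertical leg | 6200.00 | 20.00 | 77.50 | 124000.00 | 480500.00
horizontal leg | 1960.00 | 110.00 | 7.00 | 215600.00 | 13720.00
Σ | 8160.00 |  |  | 339600.00 | 494220.00
x_c = 339600.00 / 8160.00 = 41.62 mm
y_c = 494220.00 / 8160.00 = 60.57 mm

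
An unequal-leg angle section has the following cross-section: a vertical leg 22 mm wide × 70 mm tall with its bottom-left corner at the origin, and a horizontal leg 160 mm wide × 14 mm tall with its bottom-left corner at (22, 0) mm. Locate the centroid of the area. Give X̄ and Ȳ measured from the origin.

X̄ = 64.93 mm, Ȳ = 18.41 mm

vertical leg: A = 22 × 70 = 1540.00, centroid at (11.00, 35.00).
horizontal leg: A = 160 × 14 = 2240.00, centroid at (102.00, 7.00).
ΣA = 3780.00 mm²
ΣAX̄ = (1540.00)(11.00) + (2240.00)(102.00) = 245420.00 mm³
ΣAȲ = (1540.00)(35.00) + (2240.00)(7.00) = 69580.00 mm³
X̄ = 245420.00 / 3780.00 = 64.93 mm
Ȳ = 69580.00 / 3780.00 = 18.41 mm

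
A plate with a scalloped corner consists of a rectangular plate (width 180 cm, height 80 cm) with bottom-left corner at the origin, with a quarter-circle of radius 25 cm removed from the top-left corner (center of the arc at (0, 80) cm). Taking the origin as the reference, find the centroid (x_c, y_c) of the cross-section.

x_c = 92.80 cm, y_c = 38.96 cm

Part | A | x̄ᵢ | ȳᵢ | A·x̄ᵢ | A·ȳᵢ
plate | 14400.00 | 90.00 | 40.00 | 1296000.00 | 576000.00
removed quarter-circle | -490.87 | 10.61 | 69.39 | -5208.33 | -34061.57
Σ | 13909.13 |  |  | 1290791.67 | 541938.43
x_c = 1290791.67 / 13909.13 = 92.80 cm
y_c = 541938.43 / 13909.13 = 38.96 cm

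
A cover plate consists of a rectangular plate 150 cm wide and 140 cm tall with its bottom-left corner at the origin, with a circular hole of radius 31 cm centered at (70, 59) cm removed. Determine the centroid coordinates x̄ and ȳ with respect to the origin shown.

plate: A = 150 × 140 = 21000.00, centroid at (75.00, 70.00).
hole: A = −π·31² = -3019.07, centroid at (70.00, 59.00).
ΣA = 17980.93 cm²
ΣAx̄ = (21000.00)(75.00) + (-3019.07)(70.00) = 1363665.06 cm³
ΣAȳ = (21000.00)(70.00) + (-3019.07)(59.00) = 1291874.84 cm³
x̄ = 1363665.06 / 17980.93 = 75.84 cm
ȳ = 1291874.84 / 17980.93 = 71.85 cm

x̄ = 75.84 cm, ȳ = 71.85 cm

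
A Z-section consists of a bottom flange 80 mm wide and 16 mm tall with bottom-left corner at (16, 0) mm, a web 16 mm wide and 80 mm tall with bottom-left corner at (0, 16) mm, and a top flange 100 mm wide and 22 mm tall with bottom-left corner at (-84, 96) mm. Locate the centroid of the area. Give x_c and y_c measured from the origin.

bottom flange: A = 80 × 16 = 1280.00, centroid at (56.00, 8.00).
web: A = 16 × 80 = 1280.00, centroid at (8.00, 56.00).
top flange: A = 100 × 22 = 2200.00, centroid at (-34.00, 107.00).
ΣA = 4760.00 mm², ΣAx_c = 7120.00 mm³, ΣAy_c = 317320.00 mm³.
x_c = 7120.00/4760.00 = 1.50 mm; y_c = 317320.00/4760.00 = 66.66 mm.

x_c = 1.50 mm, y_c = 66.66 mm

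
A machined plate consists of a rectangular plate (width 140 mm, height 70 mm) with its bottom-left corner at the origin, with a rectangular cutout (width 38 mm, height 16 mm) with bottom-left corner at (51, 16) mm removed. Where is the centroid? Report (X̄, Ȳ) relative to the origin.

X̄ = 70.00 mm, Ȳ = 35.73 mm

Part | A | x̄ᵢ | ȳᵢ | A·x̄ᵢ | A·ȳᵢ
plate | 9800.00 | 70.00 | 35.00 | 686000.00 | 343000.00
hole | -608.00 | 70.00 | 24.00 | -42560.00 | -14592.00
Σ | 9192.00 |  |  | 643440.00 | 328408.00
X̄ = 643440.00 / 9192.00 = 70.00 mm
Ȳ = 328408.00 / 9192.00 = 35.73 mm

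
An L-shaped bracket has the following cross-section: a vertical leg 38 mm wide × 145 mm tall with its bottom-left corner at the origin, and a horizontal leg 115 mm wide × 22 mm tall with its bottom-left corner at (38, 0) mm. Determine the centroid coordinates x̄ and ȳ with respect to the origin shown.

Part | A | x̄ᵢ | ȳᵢ | A·x̄ᵢ | A·ȳᵢ
vertical leg | 5510.00 | 19.00 | 72.50 | 104690.00 | 399475.00
horizontal leg | 2530.00 | 95.50 | 11.00 | 241615.00 | 27830.00
Σ | 8040.00 |  |  | 346305.00 | 427305.00
x̄ = 346305.00 / 8040.00 = 43.07 mm
ȳ = 427305.00 / 8040.00 = 53.15 mm

x̄ = 43.07 mm, ȳ = 53.15 mm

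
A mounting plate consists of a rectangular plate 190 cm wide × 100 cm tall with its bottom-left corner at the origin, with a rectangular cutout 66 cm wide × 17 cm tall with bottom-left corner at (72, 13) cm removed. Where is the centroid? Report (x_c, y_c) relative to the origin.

x_c = 94.37 cm, y_c = 51.79 cm

plate: A = 190 × 100 = 19000.00, centroid at (95.00, 50.00).
hole: A = −(66 × 17) = -1122.00, centroid at (105.00, 21.50).
ΣA = 17878.00 cm², ΣAx_c = 1687190.00 cm³, ΣAy_c = 925877.00 cm³.
x_c = 1687190.00/17878.00 = 94.37 cm; y_c = 925877.00/17878.00 = 51.79 cm.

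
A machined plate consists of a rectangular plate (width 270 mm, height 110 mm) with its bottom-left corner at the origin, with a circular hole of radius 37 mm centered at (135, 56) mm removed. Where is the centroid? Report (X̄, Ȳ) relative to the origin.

plate: A = 270 × 110 = 29700.00, centroid at (135.00, 55.00).
hole: A = −π·37² = -4300.84, centroid at (135.00, 56.00).
ΣA = 25399.16 mm², ΣAX̄ = 3428886.55 mm³, ΣAȲ = 1392652.94 mm³.
X̄ = 3428886.55/25399.16 = 135.00 mm; Ȳ = 1392652.94/25399.16 = 54.83 mm.

X̄ = 135.00 mm, Ȳ = 54.83 mm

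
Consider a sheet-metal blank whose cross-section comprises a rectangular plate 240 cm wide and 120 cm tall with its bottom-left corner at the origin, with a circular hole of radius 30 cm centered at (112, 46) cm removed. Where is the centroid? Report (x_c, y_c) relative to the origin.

x_c = 120.87 cm, y_c = 61.52 cm

plate: A = 240 × 120 = 28800.00, centroid at (120.00, 60.00).
hole: A = −π·30² = -2827.43, centroid at (112.00, 46.00).
ΣA = 25972.57 cm², ΣAx_c = 3139327.46 cm³, ΣAy_c = 1597938.06 cm³.
x_c = 3139327.46/25972.57 = 120.87 cm; y_c = 1597938.06/25972.57 = 61.52 cm.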